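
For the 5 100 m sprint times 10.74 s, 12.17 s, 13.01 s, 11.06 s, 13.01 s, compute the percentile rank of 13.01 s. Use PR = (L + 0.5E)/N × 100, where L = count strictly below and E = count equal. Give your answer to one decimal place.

80.0

N = 5.
Strictly below 13.01: 3. Equal to 13.01: 2.
PR = (3 + 0.5·2)/5 × 100 = 80.0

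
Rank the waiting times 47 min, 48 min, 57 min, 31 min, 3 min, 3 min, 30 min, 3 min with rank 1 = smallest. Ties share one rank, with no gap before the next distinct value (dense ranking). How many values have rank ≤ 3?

5

Sorted (ascending): 3, 3, 3, 30, 31, 47, 48, 57
The 3 values of 3 share dense rank 1.
Remaining distinct values take the next consecutive integers.
Ranks ≤ 3: {1, 1, 1, 2, 3} → 5 values.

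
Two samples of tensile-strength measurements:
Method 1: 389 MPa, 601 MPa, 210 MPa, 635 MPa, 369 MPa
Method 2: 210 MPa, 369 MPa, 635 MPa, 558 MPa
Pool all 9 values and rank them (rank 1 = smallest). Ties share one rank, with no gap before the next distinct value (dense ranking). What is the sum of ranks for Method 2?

Sorted (ascending): 210, 210, 369, 369, 389, 558, 601, 635, 635
The 2 values of 210 share dense rank 1.
The 2 values of 369 share dense rank 2.
The 2 values of 635 share dense rank 6.
Remaining distinct values take the next consecutive integers.
Method 2 values → pooled ranks: 210→1, 369→2, 635→6, 558→4
Rank sum = 1 + 2 + 6 + 4 = 13

13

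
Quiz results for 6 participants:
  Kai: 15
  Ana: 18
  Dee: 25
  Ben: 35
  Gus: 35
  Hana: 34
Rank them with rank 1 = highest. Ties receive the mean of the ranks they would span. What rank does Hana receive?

3

Sorted (descending): 35, 35, 34, 25, 18, 15
The 2 values of 35 occupy positions 1–2 → average rank (1+2)/2 = 1.5.
Hana has value 34 → rank 3.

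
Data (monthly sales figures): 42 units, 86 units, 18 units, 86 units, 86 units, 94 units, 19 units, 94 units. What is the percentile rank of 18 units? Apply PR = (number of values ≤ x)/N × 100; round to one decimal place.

N = 8.
Strictly below 18: 0. Equal to 18: 1.
PR = 1/8 × 100 = 12.5

12.5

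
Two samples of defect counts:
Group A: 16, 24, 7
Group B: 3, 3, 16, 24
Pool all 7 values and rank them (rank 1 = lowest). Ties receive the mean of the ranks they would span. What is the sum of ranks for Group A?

14

Sorted (ascending): 3, 3, 7, 16, 16, 24, 24
The 2 values of 3 occupy positions 1–2 → average rank (1+2)/2 = 1.5.
The 2 values of 16 occupy positions 4–5 → average rank (4+5)/2 = 4.5.
The 2 values of 24 occupy positions 6–7 → average rank (6+7)/2 = 6.5.
Group A values → pooled ranks: 16→4.5, 24→6.5, 7→3
Rank sum = 4.5 + 6.5 + 3 = 14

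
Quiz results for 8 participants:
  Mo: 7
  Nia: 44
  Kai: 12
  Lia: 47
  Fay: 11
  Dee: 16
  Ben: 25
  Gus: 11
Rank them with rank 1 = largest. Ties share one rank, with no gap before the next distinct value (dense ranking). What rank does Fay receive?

Sorted (descending): 47, 44, 25, 16, 12, 11, 11, 7
The 2 values of 11 share dense rank 6.
Remaining distinct values take the next consecutive integers.
Fay has value 11 → rank 6.

6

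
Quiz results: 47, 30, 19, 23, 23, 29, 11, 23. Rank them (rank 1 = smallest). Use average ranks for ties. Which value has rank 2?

Sorted (ascending): 11, 19, 23, 23, 23, 29, 30, 47
The 3 values of 23 occupy positions 3–5 → average rank 4.
Rank 2 → value 19.

19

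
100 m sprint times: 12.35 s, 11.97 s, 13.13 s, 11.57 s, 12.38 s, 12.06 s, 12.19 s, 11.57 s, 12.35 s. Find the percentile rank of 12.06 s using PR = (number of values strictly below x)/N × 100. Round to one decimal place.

33.3

N = 9.
Strictly below 12.06: 3. Equal to 12.06: 1.
PR = 3/9 × 100 = 33.3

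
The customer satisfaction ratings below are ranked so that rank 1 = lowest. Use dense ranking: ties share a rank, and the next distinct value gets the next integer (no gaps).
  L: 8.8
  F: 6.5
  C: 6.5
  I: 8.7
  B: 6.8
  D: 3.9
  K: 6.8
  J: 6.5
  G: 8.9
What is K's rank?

Sorted (ascending): 3.9, 6.5, 6.5, 6.5, 6.8, 6.8, 8.7, 8.8, 8.9
The 3 values of 6.5 share dense rank 2.
The 2 values of 6.8 share dense rank 3.
Remaining distinct values take the next consecutive integers.
K has value 6.8 → rank 3.

3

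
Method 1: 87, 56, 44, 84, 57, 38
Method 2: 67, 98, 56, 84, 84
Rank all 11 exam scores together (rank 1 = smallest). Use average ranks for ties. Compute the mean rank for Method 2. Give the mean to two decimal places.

7.30

Sorted (ascending): 38, 44, 56, 56, 57, 67, 84, 84, 84, 87, 98
The 2 values of 56 occupy positions 3–4 → average rank (3+4)/2 = 3.5.
The 3 values of 84 occupy positions 7–9 → average rank 8.
Method 2 values → pooled ranks: 67→6, 98→11, 56→3.5, 84→8, 84→8
Mean rank = (6 + 11 + 3.5 + 8 + 8) / 5 = 7.30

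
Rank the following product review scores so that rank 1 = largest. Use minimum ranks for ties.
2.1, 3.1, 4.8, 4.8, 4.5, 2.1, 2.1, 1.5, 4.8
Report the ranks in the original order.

Sorted (descending): 4.8, 4.8, 4.8, 4.5, 3.1, 2.1, 2.1, 2.1, 1.5
The 3 values of 4.8 occupy positions 1–3 → each gets rank 1.
The 3 values of 2.1 occupy positions 6–8 → each gets rank 6.

6, 5, 1, 1, 4, 6, 6, 9, 1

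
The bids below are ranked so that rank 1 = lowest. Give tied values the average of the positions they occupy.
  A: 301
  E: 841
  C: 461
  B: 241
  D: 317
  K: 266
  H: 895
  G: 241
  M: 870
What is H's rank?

Sorted (ascending): 241, 241, 266, 301, 317, 461, 841, 870, 895
The 2 values of 241 occupy positions 1–2 → average rank (1+2)/2 = 1.5.
H has value 895 → rank 9.

9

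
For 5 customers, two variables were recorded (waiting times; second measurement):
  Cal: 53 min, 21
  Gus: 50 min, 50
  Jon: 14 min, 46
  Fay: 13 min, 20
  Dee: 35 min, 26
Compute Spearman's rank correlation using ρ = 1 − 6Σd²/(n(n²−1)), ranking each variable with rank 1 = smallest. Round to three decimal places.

0.300

Ranks of variable 1: 5, 4, 2, 1, 3
Ranks of variable 2: 2, 5, 4, 1, 3
d = r₁ − r₂: 3, -1, -2, 0, 0
d²: 9, 1, 4, 0, 0; Σd² = 14
ρ = 1 − 6·14/(5·24) = 1 − 84/120 = 0.300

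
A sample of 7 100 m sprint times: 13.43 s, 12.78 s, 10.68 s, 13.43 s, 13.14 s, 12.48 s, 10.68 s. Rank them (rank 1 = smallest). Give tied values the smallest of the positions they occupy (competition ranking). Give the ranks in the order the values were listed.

Sorted (ascending): 10.68, 10.68, 12.48, 12.78, 13.14, 13.43, 13.43
The 2 values of 10.68 occupy positions 1–2 → each gets rank 1.
The 2 values of 13.43 occupy positions 6–7 → each gets rank 6.

6, 4, 1, 6, 5, 3, 1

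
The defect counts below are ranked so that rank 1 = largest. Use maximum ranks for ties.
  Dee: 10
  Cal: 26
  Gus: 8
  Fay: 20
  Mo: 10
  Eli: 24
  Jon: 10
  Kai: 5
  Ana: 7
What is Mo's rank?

Sorted (descending): 26, 24, 20, 10, 10, 10, 8, 7, 5
The 3 values of 10 occupy positions 4–6 → each gets rank 6.
Mo has value 10 → rank 6.

6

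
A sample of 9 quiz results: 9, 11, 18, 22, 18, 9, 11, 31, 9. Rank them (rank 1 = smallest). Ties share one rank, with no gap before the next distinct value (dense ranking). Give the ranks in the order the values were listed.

1, 2, 3, 4, 3, 1, 2, 5, 1

Sorted (ascending): 9, 9, 9, 11, 11, 18, 18, 22, 31
The 3 values of 9 share dense rank 1.
The 2 values of 11 share dense rank 2.
The 2 values of 18 share dense rank 3.
Remaining distinct values take the next consecutive integers.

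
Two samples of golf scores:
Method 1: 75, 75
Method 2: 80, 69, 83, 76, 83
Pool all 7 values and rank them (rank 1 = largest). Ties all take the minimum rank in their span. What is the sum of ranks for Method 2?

Sorted (descending): 83, 83, 80, 76, 75, 75, 69
The 2 values of 83 occupy positions 1–2 → each gets rank 1.
The 2 values of 75 occupy positions 5–6 → each gets rank 5.
Method 2 values → pooled ranks: 80→3, 69→7, 83→1, 76→4, 83→1
Rank sum = 3 + 7 + 1 + 4 + 1 = 16

16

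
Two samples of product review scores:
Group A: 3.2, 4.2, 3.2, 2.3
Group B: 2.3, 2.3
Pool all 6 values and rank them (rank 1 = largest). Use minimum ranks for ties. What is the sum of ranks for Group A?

Sorted (descending): 4.2, 3.2, 3.2, 2.3, 2.3, 2.3
The 2 values of 3.2 occupy positions 2–3 → each gets rank 2.
The 3 values of 2.3 occupy positions 4–6 → each gets rank 4.
Group A values → pooled ranks: 3.2→2, 4.2→1, 3.2→2, 2.3→4
Rank sum = 2 + 1 + 2 + 4 = 9

9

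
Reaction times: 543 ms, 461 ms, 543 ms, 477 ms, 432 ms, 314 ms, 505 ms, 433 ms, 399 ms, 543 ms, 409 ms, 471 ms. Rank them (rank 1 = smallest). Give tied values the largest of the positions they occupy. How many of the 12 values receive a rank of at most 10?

Sorted (ascending): 314, 399, 409, 432, 433, 461, 471, 477, 505, 543, 543, 543
The 3 values of 543 occupy positions 10–12 → each gets rank 12.
Ranks ≤ 10: {1, 2, 3, 4, 5, 6, 7, 8, 9} → 9 values.

9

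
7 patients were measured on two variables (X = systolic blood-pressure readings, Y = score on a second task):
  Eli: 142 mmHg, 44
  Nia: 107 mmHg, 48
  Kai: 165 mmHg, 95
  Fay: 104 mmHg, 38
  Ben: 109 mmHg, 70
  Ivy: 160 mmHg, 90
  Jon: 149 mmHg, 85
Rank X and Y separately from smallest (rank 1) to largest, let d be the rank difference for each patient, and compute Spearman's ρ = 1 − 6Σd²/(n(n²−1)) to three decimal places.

0.893

Ranks of variable 1: 4, 2, 7, 1, 3, 6, 5
Ranks of variable 2: 2, 3, 7, 1, 4, 6, 5
d = r₁ − r₂: 2, -1, 0, 0, -1, 0, 0
d²: 4, 1, 0, 0, 1, 0, 0; Σd² = 6
ρ = 1 − 6·6/(7·48) = 1 − 36/336 = 0.893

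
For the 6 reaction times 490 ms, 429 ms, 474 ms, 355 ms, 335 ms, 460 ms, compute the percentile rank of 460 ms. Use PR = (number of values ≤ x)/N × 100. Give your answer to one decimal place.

N = 6.
Strictly below 460: 3. Equal to 460: 1.
PR = 4/6 × 100 = 66.7

66.7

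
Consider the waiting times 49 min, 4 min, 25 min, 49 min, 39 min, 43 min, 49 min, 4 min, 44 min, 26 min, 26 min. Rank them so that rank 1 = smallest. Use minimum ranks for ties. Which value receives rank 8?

44

Sorted (ascending): 4, 4, 25, 26, 26, 39, 43, 44, 49, 49, 49
The 2 values of 4 occupy positions 1–2 → each gets rank 1.
The 2 values of 26 occupy positions 4–5 → each gets rank 4.
The 3 values of 49 occupy positions 9–11 → each gets rank 9.
Rank 8 → value 44.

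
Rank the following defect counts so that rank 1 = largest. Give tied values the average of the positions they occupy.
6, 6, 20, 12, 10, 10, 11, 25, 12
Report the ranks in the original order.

Sorted (descending): 25, 20, 12, 12, 11, 10, 10, 6, 6
The 2 values of 12 occupy positions 3–4 → average rank (3+4)/2 = 3.5.
The 2 values of 10 occupy positions 6–7 → average rank (6+7)/2 = 6.5.
The 2 values of 6 occupy positions 8–9 → average rank (8+9)/2 = 8.5.

8.5, 8.5, 2, 3.5, 6.5, 6.5, 5, 1, 3.5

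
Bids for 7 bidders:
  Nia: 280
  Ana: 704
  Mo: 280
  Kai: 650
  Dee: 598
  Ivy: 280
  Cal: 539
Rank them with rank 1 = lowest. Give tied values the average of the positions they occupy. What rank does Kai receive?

Sorted (ascending): 280, 280, 280, 539, 598, 650, 704
The 3 values of 280 occupy positions 1–3 → average rank 2.
Kai has value 650 → rank 6.

6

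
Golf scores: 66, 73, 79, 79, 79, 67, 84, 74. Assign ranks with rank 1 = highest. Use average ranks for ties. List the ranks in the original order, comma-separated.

8, 6, 3, 3, 3, 7, 1, 5

Sorted (descending): 84, 79, 79, 79, 74, 73, 67, 66
The 3 values of 79 occupy positions 2–4 → average rank 3.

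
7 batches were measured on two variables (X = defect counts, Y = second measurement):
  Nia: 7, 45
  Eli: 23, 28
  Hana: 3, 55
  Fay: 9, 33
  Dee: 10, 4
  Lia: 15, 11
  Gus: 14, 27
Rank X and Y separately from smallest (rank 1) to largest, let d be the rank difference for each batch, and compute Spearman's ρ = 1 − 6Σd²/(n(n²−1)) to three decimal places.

-0.679

Ranks of variable 1: 2, 7, 1, 3, 4, 6, 5
Ranks of variable 2: 6, 4, 7, 5, 1, 2, 3
d = r₁ − r₂: -4, 3, -6, -2, 3, 4, 2
d²: 16, 9, 36, 4, 9, 16, 4; Σd² = 94
ρ = 1 − 6·94/(7·48) = 1 − 564/336 = -0.679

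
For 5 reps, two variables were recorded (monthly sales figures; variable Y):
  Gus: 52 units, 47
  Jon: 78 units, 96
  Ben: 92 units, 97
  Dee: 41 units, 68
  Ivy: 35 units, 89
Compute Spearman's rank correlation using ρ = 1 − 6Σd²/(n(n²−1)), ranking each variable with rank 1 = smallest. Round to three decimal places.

Ranks of variable 1: 3, 4, 5, 2, 1
Ranks of variable 2: 1, 4, 5, 2, 3
d = r₁ − r₂: 2, 0, 0, 0, -2
d²: 4, 0, 0, 0, 4; Σd² = 8
ρ = 1 − 6·8/(5·24) = 1 − 48/120 = 0.600

0.600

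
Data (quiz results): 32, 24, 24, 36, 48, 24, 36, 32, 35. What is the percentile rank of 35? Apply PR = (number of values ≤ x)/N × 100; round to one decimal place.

N = 9.
Strictly below 35: 5. Equal to 35: 1.
PR = 6/9 × 100 = 66.7

66.7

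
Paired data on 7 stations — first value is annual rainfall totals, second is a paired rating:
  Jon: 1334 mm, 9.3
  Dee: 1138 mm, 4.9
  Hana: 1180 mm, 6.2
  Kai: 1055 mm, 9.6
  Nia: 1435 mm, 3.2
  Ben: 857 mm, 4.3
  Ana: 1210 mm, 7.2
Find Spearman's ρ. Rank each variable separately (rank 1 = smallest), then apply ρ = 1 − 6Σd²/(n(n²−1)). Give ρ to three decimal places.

Ranks of variable 1: 6, 3, 4, 2, 7, 1, 5
Ranks of variable 2: 6, 3, 4, 7, 1, 2, 5
d = r₁ − r₂: 0, 0, 0, -5, 6, -1, 0
d²: 0, 0, 0, 25, 36, 1, 0; Σd² = 62
ρ = 1 − 6·62/(7·48) = 1 − 372/336 = -0.107

-0.107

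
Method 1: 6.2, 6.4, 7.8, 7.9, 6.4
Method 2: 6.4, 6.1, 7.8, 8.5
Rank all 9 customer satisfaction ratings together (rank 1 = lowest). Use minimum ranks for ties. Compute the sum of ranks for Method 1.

22

Sorted (ascending): 6.1, 6.2, 6.4, 6.4, 6.4, 7.8, 7.8, 7.9, 8.5
The 3 values of 6.4 occupy positions 3–5 → each gets rank 3.
The 2 values of 7.8 occupy positions 6–7 → each gets rank 6.
Method 1 values → pooled ranks: 6.2→2, 6.4→3, 7.8→6, 7.9→8, 6.4→3
Rank sum = 2 + 3 + 6 + 8 + 3 = 22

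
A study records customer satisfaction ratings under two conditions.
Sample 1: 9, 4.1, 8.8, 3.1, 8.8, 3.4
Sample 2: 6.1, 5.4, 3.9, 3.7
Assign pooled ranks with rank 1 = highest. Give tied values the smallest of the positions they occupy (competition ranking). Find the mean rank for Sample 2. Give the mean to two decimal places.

Sorted (descending): 9, 8.8, 8.8, 6.1, 5.4, 4.1, 3.9, 3.7, 3.4, 3.1
The 2 values of 8.8 occupy positions 2–3 → each gets rank 2.
Sample 2 values → pooled ranks: 6.1→4, 5.4→5, 3.9→7, 3.7→8
Mean rank = (4 + 5 + 7 + 8) / 4 = 6.00

6.00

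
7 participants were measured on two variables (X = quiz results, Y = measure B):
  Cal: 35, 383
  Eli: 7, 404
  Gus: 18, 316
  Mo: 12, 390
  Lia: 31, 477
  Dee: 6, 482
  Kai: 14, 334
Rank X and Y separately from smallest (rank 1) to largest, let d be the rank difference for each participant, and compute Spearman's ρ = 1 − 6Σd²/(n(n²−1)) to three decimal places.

Ranks of variable 1: 7, 2, 5, 3, 6, 1, 4
Ranks of variable 2: 3, 5, 1, 4, 6, 7, 2
d = r₁ − r₂: 4, -3, 4, -1, 0, -6, 2
d²: 16, 9, 16, 1, 0, 36, 4; Σd² = 82
ρ = 1 − 6·82/(7·48) = 1 − 492/336 = -0.464

-0.464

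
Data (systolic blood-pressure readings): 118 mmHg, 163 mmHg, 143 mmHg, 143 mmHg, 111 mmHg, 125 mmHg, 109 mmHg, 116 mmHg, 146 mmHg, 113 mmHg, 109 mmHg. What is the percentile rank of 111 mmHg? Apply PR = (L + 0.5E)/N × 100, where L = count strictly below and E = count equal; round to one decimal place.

N = 11.
Strictly below 111: 2. Equal to 111: 1.
PR = (2 + 0.5·1)/11 × 100 = 22.7

22.7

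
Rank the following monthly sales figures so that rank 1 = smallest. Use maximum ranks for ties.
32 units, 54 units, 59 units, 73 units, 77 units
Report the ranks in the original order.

1, 2, 3, 4, 5

Sorted (ascending): 32, 54, 59, 73, 77
No ties — each value takes its position as its rank.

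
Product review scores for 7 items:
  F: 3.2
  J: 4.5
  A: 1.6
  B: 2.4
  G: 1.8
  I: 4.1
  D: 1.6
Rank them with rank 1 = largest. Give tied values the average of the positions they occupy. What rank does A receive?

6.5

Sorted (descending): 4.5, 4.1, 3.2, 2.4, 1.8, 1.6, 1.6
The 2 values of 1.6 occupy positions 6–7 → average rank (6+7)/2 = 6.5.
A has value 1.6 → rank 6.5.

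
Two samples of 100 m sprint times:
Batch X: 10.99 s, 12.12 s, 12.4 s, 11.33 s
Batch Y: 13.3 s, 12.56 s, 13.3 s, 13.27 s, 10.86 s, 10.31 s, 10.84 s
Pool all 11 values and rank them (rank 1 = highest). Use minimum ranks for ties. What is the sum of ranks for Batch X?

Sorted (descending): 13.3, 13.3, 13.27, 12.56, 12.4, 12.12, 11.33, 10.99, 10.86, 10.84, 10.31
The 2 values of 13.3 occupy positions 1–2 → each gets rank 1.
Batch X values → pooled ranks: 10.99→8, 12.12→6, 12.4→5, 11.33→7
Rank sum = 8 + 6 + 5 + 7 = 26

26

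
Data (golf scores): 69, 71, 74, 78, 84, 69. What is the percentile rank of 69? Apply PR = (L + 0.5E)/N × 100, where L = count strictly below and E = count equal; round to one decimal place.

16.7

N = 6.
Strictly below 69: 0. Equal to 69: 2.
PR = (0 + 0.5·2)/6 × 100 = 16.7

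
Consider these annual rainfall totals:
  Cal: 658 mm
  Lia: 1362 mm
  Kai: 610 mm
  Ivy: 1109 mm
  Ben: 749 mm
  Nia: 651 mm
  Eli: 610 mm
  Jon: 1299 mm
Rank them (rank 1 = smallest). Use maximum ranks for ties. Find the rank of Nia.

Sorted (ascending): 610, 610, 651, 658, 749, 1109, 1299, 1362
The 2 values of 610 occupy positions 1–2 → each gets rank 2.
Nia has value 651 mm → rank 3.

3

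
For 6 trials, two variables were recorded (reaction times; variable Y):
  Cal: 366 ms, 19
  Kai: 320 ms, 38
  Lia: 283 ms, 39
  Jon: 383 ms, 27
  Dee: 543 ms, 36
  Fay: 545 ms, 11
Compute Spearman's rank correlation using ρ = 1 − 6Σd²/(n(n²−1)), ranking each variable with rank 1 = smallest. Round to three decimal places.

-0.771

Ranks of variable 1: 3, 2, 1, 4, 5, 6
Ranks of variable 2: 2, 5, 6, 3, 4, 1
d = r₁ − r₂: 1, -3, -5, 1, 1, 5
d²: 1, 9, 25, 1, 1, 25; Σd² = 62
ρ = 1 − 6·62/(6·35) = 1 − 372/210 = -0.771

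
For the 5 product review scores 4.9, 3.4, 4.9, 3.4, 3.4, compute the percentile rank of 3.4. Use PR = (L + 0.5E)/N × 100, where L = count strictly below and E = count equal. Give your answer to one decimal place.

N = 5.
Strictly below 3.4: 0. Equal to 3.4: 3.
PR = (0 + 0.5·3)/5 × 100 = 30.0

30.0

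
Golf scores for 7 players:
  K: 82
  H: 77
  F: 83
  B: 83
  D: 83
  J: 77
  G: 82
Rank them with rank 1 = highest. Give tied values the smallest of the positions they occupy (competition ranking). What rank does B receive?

Sorted (descending): 83, 83, 83, 82, 82, 77, 77
The 3 values of 83 occupy positions 1–3 → each gets rank 1.
The 2 values of 82 occupy positions 4–5 → each gets rank 4.
The 2 values of 77 occupy positions 6–7 → each gets rank 6.
B has value 83 → rank 1.

1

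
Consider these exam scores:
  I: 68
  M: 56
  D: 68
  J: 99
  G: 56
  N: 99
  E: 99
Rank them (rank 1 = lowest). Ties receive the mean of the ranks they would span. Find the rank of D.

Sorted (ascending): 56, 56, 68, 68, 99, 99, 99
The 2 values of 56 occupy positions 1–2 → average rank (1+2)/2 = 1.5.
The 2 values of 68 occupy positions 3–4 → average rank (3+4)/2 = 3.5.
The 3 values of 99 occupy positions 5–7 → average rank 6.
D has value 68 → rank 3.5.

3.5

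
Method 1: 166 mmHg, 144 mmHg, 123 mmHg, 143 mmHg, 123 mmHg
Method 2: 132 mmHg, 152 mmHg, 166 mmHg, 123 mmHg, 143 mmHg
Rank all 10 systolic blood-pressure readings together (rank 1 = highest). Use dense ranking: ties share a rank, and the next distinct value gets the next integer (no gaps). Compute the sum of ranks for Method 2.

18

Sorted (descending): 166, 166, 152, 144, 143, 143, 132, 123, 123, 123
The 2 values of 166 share dense rank 1.
The 2 values of 143 share dense rank 4.
The 3 values of 123 share dense rank 6.
Remaining distinct values take the next consecutive integers.
Method 2 values → pooled ranks: 132→5, 152→2, 166→1, 123→6, 143→4
Rank sum = 5 + 2 + 1 + 6 + 4 = 18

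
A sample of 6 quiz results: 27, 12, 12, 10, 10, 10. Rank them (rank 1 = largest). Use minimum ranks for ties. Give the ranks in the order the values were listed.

1, 2, 2, 4, 4, 4

Sorted (descending): 27, 12, 12, 10, 10, 10
The 2 values of 12 occupy positions 2–3 → each gets rank 2.
The 3 values of 10 occupy positions 4–6 → each gets rank 4.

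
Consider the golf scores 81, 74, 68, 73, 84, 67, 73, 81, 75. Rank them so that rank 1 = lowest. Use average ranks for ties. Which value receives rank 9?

Sorted (ascending): 67, 68, 73, 73, 74, 75, 81, 81, 84
The 2 values of 73 occupy positions 3–4 → average rank (3+4)/2 = 3.5.
The 2 values of 81 occupy positions 7–8 → average rank (7+8)/2 = 7.5.
Rank 9 → value 84.

84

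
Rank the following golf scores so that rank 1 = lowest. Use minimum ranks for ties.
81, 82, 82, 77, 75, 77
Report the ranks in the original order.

4, 5, 5, 2, 1, 2

Sorted (ascending): 75, 77, 77, 81, 82, 82
The 2 values of 77 occupy positions 2–3 → each gets rank 2.
The 2 values of 82 occupy positions 5–6 → each gets rank 5.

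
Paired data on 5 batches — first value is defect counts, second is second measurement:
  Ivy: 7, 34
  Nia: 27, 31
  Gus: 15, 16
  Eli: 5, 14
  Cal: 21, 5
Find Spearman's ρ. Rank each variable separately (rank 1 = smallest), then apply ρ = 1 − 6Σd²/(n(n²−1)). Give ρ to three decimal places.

Ranks of variable 1: 2, 5, 3, 1, 4
Ranks of variable 2: 5, 4, 3, 2, 1
d = r₁ − r₂: -3, 1, 0, -1, 3
d²: 9, 1, 0, 1, 9; Σd² = 20
ρ = 1 − 6·20/(5·24) = 1 − 120/120 = 0.000

0.000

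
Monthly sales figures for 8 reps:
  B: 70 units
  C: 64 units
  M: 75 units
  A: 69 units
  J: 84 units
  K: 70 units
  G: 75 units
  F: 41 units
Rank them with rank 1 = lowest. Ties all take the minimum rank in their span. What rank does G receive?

6

Sorted (ascending): 41, 64, 69, 70, 70, 75, 75, 84
The 2 values of 70 occupy positions 4–5 → each gets rank 4.
The 2 values of 75 occupy positions 6–7 → each gets rank 6.
G has value 75 units → rank 6.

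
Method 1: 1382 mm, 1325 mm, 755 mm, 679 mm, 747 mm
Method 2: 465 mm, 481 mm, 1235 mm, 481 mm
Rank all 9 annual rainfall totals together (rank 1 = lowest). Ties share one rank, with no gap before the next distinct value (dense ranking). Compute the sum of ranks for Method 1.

Sorted (ascending): 465, 481, 481, 679, 747, 755, 1235, 1325, 1382
The 2 values of 481 share dense rank 2.
Remaining distinct values take the next consecutive integers.
Method 1 values → pooled ranks: 1382→8, 1325→7, 755→5, 679→3, 747→4
Rank sum = 8 + 7 + 5 + 3 + 4 = 27

27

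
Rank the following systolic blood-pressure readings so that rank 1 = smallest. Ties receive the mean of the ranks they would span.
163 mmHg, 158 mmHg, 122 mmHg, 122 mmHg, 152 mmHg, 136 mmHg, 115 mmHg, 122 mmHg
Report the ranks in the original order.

8, 7, 3, 3, 6, 5, 1, 3

Sorted (ascending): 115, 122, 122, 122, 136, 152, 158, 163
The 3 values of 122 occupy positions 2–4 → average rank 3.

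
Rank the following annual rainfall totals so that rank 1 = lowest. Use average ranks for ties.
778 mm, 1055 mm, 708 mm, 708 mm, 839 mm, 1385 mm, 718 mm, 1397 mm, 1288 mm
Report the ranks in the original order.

Sorted (ascending): 708, 708, 718, 778, 839, 1055, 1288, 1385, 1397
The 2 values of 708 occupy positions 1–2 → average rank (1+2)/2 = 1.5.

4, 6, 1.5, 1.5, 5, 8, 3, 9, 7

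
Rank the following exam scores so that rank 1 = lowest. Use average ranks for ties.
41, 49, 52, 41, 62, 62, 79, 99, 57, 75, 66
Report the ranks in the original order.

1.5, 3, 4, 1.5, 6.5, 6.5, 10, 11, 5, 9, 8

Sorted (ascending): 41, 41, 49, 52, 57, 62, 62, 66, 75, 79, 99
The 2 values of 41 occupy positions 1–2 → average rank (1+2)/2 = 1.5.
The 2 values of 62 occupy positions 6–7 → average rank (6+7)/2 = 6.5.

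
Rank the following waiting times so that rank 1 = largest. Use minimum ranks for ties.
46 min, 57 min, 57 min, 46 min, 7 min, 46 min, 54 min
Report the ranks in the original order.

Sorted (descending): 57, 57, 54, 46, 46, 46, 7
The 2 values of 57 occupy positions 1–2 → each gets rank 1.
The 3 values of 46 occupy positions 4–6 → each gets rank 4.

4, 1, 1, 4, 7, 4, 3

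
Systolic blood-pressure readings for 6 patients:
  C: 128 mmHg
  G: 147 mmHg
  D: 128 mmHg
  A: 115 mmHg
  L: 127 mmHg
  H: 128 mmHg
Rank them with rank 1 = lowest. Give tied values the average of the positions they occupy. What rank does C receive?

4

Sorted (ascending): 115, 127, 128, 128, 128, 147
The 3 values of 128 occupy positions 3–5 → average rank 4.
C has value 128 mmHg → rank 4.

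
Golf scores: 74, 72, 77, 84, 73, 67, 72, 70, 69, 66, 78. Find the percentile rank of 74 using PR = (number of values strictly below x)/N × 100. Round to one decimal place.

N = 11.
Strictly below 74: 7. Equal to 74: 1.
PR = 7/11 × 100 = 63.6

63.6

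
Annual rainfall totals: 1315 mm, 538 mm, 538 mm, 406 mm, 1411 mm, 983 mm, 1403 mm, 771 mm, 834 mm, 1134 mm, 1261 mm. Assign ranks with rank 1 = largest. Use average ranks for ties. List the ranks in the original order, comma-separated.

3, 9.5, 9.5, 11, 1, 6, 2, 8, 7, 5, 4

Sorted (descending): 1411, 1403, 1315, 1261, 1134, 983, 834, 771, 538, 538, 406
The 2 values of 538 occupy positions 9–10 → average rank (9+10)/2 = 9.5.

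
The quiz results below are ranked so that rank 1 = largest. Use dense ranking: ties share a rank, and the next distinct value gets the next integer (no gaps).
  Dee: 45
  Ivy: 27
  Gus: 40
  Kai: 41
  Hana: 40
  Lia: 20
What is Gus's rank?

3

Sorted (descending): 45, 41, 40, 40, 27, 20
The 2 values of 40 share dense rank 3.
Remaining distinct values take the next consecutive integers.
Gus has value 40 → rank 3.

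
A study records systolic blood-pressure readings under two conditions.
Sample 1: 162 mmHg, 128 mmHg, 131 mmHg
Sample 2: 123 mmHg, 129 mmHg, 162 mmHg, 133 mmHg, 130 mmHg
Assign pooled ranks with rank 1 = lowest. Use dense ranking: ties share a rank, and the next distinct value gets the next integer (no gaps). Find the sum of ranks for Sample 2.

Sorted (ascending): 123, 128, 129, 130, 131, 133, 162, 162
The 2 values of 162 share dense rank 7.
Remaining distinct values take the next consecutive integers.
Sample 2 values → pooled ranks: 123→1, 129→3, 162→7, 133→6, 130→4
Rank sum = 1 + 3 + 7 + 6 + 4 = 21

21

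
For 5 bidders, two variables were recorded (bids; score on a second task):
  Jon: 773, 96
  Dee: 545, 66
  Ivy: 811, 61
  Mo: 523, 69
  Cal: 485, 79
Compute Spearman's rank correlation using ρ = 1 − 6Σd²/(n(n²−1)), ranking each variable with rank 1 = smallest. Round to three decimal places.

-0.400

Ranks of variable 1: 4, 3, 5, 2, 1
Ranks of variable 2: 5, 2, 1, 3, 4
d = r₁ − r₂: -1, 1, 4, -1, -3
d²: 1, 1, 16, 1, 9; Σd² = 28
ρ = 1 − 6·28/(5·24) = 1 − 168/120 = -0.400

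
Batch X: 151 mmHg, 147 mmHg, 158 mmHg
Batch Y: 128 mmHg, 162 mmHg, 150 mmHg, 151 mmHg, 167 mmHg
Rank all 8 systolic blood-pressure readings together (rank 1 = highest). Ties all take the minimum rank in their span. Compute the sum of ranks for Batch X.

14

Sorted (descending): 167, 162, 158, 151, 151, 150, 147, 128
The 2 values of 151 occupy positions 4–5 → each gets rank 4.
Batch X values → pooled ranks: 151→4, 147→7, 158→3
Rank sum = 4 + 7 + 3 = 14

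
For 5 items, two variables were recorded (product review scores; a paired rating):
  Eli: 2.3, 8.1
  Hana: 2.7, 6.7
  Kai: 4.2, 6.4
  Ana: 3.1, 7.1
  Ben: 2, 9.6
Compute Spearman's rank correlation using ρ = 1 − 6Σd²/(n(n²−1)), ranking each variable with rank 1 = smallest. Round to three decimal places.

Ranks of variable 1: 2, 3, 5, 4, 1
Ranks of variable 2: 4, 2, 1, 3, 5
d = r₁ − r₂: -2, 1, 4, 1, -4
d²: 4, 1, 16, 1, 16; Σd² = 38
ρ = 1 − 6·38/(5·24) = 1 − 228/120 = -0.900

-0.900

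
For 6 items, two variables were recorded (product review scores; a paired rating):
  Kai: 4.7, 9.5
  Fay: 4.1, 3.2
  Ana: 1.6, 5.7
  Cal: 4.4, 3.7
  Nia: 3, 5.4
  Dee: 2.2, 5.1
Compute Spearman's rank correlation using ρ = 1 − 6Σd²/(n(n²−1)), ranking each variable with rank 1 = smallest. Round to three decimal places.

Ranks of variable 1: 6, 4, 1, 5, 3, 2
Ranks of variable 2: 6, 1, 5, 2, 4, 3
d = r₁ − r₂: 0, 3, -4, 3, -1, -1
d²: 0, 9, 16, 9, 1, 1; Σd² = 36
ρ = 1 − 6·36/(6·35) = 1 − 216/210 = -0.029

-0.029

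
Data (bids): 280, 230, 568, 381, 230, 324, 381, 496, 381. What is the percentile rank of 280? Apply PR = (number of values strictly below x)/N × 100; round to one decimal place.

22.2

N = 9.
Strictly below 280: 2. Equal to 280: 1.
PR = 2/9 × 100 = 22.2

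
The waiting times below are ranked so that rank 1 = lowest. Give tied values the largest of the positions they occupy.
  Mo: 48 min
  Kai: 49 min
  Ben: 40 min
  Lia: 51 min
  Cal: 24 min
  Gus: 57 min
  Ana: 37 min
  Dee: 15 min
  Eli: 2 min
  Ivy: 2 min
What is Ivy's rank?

2

Sorted (ascending): 2, 2, 15, 24, 37, 40, 48, 49, 51, 57
The 2 values of 2 occupy positions 1–2 → each gets rank 2.
Ivy has value 2 min → rank 2.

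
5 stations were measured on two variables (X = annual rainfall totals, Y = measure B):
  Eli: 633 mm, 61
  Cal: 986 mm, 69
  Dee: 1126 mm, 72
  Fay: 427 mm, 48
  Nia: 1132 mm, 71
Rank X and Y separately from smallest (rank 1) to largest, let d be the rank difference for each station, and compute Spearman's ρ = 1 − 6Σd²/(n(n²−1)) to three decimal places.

Ranks of variable 1: 2, 3, 4, 1, 5
Ranks of variable 2: 2, 3, 5, 1, 4
d = r₁ − r₂: 0, 0, -1, 0, 1
d²: 0, 0, 1, 0, 1; Σd² = 2
ρ = 1 − 6·2/(5·24) = 1 − 12/120 = 0.900

0.900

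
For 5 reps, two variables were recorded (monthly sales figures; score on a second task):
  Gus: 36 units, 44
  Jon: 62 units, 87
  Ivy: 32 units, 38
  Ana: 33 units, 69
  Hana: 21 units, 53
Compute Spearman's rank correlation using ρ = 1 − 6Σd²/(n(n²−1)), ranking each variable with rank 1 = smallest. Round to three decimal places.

Ranks of variable 1: 4, 5, 2, 3, 1
Ranks of variable 2: 2, 5, 1, 4, 3
d = r₁ − r₂: 2, 0, 1, -1, -2
d²: 4, 0, 1, 1, 4; Σd² = 10
ρ = 1 − 6·10/(5·24) = 1 − 60/120 = 0.500

0.500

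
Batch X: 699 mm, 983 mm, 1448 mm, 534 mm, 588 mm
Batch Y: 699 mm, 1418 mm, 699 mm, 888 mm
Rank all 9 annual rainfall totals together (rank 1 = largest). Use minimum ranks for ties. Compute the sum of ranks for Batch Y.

Sorted (descending): 1448, 1418, 983, 888, 699, 699, 699, 588, 534
The 3 values of 699 occupy positions 5–7 → each gets rank 5.
Batch Y values → pooled ranks: 699→5, 1418→2, 699→5, 888→4
Rank sum = 5 + 2 + 5 + 4 = 16

16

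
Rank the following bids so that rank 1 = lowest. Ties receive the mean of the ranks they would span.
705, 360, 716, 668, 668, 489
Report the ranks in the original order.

5, 1, 6, 3.5, 3.5, 2

Sorted (ascending): 360, 489, 668, 668, 705, 716
The 2 values of 668 occupy positions 3–4 → average rank (3+4)/2 = 3.5.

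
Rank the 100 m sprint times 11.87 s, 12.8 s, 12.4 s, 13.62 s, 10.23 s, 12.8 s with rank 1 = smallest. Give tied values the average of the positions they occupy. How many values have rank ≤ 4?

Sorted (ascending): 10.23, 11.87, 12.4, 12.8, 12.8, 13.62
The 2 values of 12.8 occupy positions 4–5 → average rank (4+5)/2 = 4.5.
Ranks ≤ 4: {1, 2, 3} → 3 values.

3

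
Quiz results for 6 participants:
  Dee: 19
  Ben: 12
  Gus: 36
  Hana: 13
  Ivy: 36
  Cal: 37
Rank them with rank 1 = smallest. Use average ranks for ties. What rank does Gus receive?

4.5

Sorted (ascending): 12, 13, 19, 36, 36, 37
The 2 values of 36 occupy positions 4–5 → average rank (4+5)/2 = 4.5.
Gus has value 36 → rank 4.5.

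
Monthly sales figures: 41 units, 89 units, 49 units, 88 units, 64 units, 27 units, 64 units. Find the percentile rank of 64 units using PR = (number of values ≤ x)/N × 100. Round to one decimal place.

71.4

N = 7.
Strictly below 64: 3. Equal to 64: 2.
PR = 5/7 × 100 = 71.4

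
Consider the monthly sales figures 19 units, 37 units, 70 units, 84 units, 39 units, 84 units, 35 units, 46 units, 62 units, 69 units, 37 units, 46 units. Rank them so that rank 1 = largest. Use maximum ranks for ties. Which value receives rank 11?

35

Sorted (descending): 84, 84, 70, 69, 62, 46, 46, 39, 37, 37, 35, 19
The 2 values of 84 occupy positions 1–2 → each gets rank 2.
The 2 values of 46 occupy positions 6–7 → each gets rank 7.
The 2 values of 37 occupy positions 9–10 → each gets rank 10.
Rank 11 → value 35.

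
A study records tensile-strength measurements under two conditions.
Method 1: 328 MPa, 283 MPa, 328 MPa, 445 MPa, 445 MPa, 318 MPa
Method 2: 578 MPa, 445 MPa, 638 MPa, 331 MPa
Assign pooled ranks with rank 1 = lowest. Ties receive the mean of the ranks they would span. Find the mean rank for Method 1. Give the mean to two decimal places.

Sorted (ascending): 283, 318, 328, 328, 331, 445, 445, 445, 578, 638
The 2 values of 328 occupy positions 3–4 → average rank (3+4)/2 = 3.5.
The 3 values of 445 occupy positions 6–8 → average rank 7.
Method 1 values → pooled ranks: 328→3.5, 283→1, 328→3.5, 445→7, 445→7, 318→2
Mean rank = (3.5 + 1 + 3.5 + 7 + 7 + 2) / 6 = 4.00

4.00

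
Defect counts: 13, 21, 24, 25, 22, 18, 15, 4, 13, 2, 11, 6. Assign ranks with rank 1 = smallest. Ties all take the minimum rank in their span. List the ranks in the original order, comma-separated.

Sorted (ascending): 2, 4, 6, 11, 13, 13, 15, 18, 21, 22, 24, 25
The 2 values of 13 occupy positions 5–6 → each gets rank 5.

5, 9, 11, 12, 10, 8, 7, 2, 5, 1, 4, 3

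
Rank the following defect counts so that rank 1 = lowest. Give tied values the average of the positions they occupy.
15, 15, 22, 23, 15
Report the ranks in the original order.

2, 2, 4, 5, 2

Sorted (ascending): 15, 15, 15, 22, 23
The 3 values of 15 occupy positions 1–3 → average rank 2.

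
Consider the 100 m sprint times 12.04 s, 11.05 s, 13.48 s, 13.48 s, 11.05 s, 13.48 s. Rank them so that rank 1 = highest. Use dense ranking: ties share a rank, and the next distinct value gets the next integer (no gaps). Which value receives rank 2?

Sorted (descending): 13.48, 13.48, 13.48, 12.04, 11.05, 11.05
The 3 values of 13.48 share dense rank 1.
The 2 values of 11.05 share dense rank 3.
Remaining distinct values take the next consecutive integers.
Rank 2 → value 12.04.

12.04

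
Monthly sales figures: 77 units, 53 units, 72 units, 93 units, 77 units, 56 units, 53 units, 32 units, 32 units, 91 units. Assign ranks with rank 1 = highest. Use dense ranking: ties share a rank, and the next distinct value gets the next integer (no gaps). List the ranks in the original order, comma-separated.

Sorted (descending): 93, 91, 77, 77, 72, 56, 53, 53, 32, 32
The 2 values of 77 share dense rank 3.
The 2 values of 53 share dense rank 6.
The 2 values of 32 share dense rank 7.
Remaining distinct values take the next consecutive integers.

3, 6, 4, 1, 3, 5, 6, 7, 7, 2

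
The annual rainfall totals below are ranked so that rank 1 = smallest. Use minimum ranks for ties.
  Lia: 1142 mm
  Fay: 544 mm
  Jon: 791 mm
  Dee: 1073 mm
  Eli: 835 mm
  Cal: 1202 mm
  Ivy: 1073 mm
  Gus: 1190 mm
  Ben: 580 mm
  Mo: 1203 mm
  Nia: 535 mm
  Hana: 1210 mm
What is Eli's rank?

Sorted (ascending): 535, 544, 580, 791, 835, 1073, 1073, 1142, 1190, 1202, 1203, 1210
The 2 values of 1073 occupy positions 6–7 → each gets rank 6.
Eli has value 835 mm → rank 5.

5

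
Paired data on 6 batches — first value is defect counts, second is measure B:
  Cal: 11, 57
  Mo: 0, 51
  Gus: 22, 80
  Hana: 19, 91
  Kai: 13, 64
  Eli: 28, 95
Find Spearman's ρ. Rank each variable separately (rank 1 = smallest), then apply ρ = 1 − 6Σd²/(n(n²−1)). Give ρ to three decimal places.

Ranks of variable 1: 2, 1, 5, 4, 3, 6
Ranks of variable 2: 2, 1, 4, 5, 3, 6
d = r₁ − r₂: 0, 0, 1, -1, 0, 0
d²: 0, 0, 1, 1, 0, 0; Σd² = 2
ρ = 1 − 6·2/(6·35) = 1 − 12/210 = 0.943

0.943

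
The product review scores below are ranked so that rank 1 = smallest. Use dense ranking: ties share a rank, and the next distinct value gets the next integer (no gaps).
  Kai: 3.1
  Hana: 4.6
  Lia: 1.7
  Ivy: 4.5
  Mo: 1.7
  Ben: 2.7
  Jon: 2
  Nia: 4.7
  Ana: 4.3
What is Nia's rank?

8

Sorted (ascending): 1.7, 1.7, 2, 2.7, 3.1, 4.3, 4.5, 4.6, 4.7
The 2 values of 1.7 share dense rank 1.
Remaining distinct values take the next consecutive integers.
Nia has value 4.7 → rank 8.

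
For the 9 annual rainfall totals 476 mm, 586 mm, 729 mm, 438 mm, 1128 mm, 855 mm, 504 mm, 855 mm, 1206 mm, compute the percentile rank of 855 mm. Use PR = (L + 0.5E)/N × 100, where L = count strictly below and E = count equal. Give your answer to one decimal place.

66.7

N = 9.
Strictly below 855: 5. Equal to 855: 2.
PR = (5 + 0.5·2)/9 × 100 = 66.7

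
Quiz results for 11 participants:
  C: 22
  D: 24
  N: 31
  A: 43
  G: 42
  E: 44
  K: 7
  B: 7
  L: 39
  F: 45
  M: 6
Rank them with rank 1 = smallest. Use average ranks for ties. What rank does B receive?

2.5

Sorted (ascending): 6, 7, 7, 22, 24, 31, 39, 42, 43, 44, 45
The 2 values of 7 occupy positions 2–3 → average rank (2+3)/2 = 2.5.
B has value 7 → rank 2.5.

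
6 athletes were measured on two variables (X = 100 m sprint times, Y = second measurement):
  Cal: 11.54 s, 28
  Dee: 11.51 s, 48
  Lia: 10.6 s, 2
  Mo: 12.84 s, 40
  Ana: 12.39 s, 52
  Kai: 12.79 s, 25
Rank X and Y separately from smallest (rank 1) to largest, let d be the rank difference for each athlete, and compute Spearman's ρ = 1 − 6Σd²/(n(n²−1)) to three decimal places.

0.257

Ranks of variable 1: 3, 2, 1, 6, 4, 5
Ranks of variable 2: 3, 5, 1, 4, 6, 2
d = r₁ − r₂: 0, -3, 0, 2, -2, 3
d²: 0, 9, 0, 4, 4, 9; Σd² = 26
ρ = 1 − 6·26/(6·35) = 1 − 156/210 = 0.257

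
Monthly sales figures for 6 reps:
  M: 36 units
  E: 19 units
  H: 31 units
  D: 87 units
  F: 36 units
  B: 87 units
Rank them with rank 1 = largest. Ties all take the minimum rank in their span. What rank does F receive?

Sorted (descending): 87, 87, 36, 36, 31, 19
The 2 values of 87 occupy positions 1–2 → each gets rank 1.
The 2 values of 36 occupy positions 3–4 → each gets rank 3.
F has value 36 units → rank 3.

3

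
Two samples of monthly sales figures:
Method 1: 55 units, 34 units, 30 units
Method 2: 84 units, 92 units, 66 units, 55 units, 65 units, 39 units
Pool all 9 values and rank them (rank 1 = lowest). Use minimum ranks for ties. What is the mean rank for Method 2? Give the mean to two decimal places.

Sorted (ascending): 30, 34, 39, 55, 55, 65, 66, 84, 92
The 2 values of 55 occupy positions 4–5 → each gets rank 4.
Method 2 values → pooled ranks: 84→8, 92→9, 66→7, 55→4, 65→6, 39→3
Mean rank = (8 + 9 + 7 + 4 + 6 + 3) / 6 = 6.17

6.17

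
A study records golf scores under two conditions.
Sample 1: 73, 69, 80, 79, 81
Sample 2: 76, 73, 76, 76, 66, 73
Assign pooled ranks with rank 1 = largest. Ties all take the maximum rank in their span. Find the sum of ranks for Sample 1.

Sorted (descending): 81, 80, 79, 76, 76, 76, 73, 73, 73, 69, 66
The 3 values of 76 occupy positions 4–6 → each gets rank 6.
The 3 values of 73 occupy positions 7–9 → each gets rank 9.
Sample 1 values → pooled ranks: 73→9, 69→10, 80→2, 79→3, 81→1
Rank sum = 9 + 10 + 2 + 3 + 1 = 25

25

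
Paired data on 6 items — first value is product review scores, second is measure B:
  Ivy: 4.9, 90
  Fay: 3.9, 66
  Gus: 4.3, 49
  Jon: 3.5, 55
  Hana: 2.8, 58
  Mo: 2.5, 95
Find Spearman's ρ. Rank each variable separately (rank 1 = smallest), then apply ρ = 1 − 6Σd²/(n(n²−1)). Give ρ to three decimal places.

-0.257

Ranks of variable 1: 6, 4, 5, 3, 2, 1
Ranks of variable 2: 5, 4, 1, 2, 3, 6
d = r₁ − r₂: 1, 0, 4, 1, -1, -5
d²: 1, 0, 16, 1, 1, 25; Σd² = 44
ρ = 1 − 6·44/(6·35) = 1 − 264/210 = -0.257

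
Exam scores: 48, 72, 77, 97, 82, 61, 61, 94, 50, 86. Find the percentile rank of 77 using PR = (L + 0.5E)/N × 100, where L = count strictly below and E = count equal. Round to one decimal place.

55.0

N = 10.
Strictly below 77: 5. Equal to 77: 1.
PR = (5 + 0.5·1)/10 × 100 = 55.0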